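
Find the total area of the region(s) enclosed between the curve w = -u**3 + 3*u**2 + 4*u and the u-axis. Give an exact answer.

131/4

The curve meets the u-axis where -u**3 + 3*u**2 + 4*u = 0, i.e. -u*(u - 4)*(u + 1) = 0, at u = -1, 0, 4.
On [-1, 0] the curve lies below the axis; ∫[-1,0] (-u**3 + 3*u**2 + 4*u) du = -3/4, giving area 3/4.
On [0, 4] the curve lies above the axis; ∫[0,4] (-u**3 + 3*u**2 + 4*u) du = 32, giving area 32.
Total area = 3/4 + 32 = 131/4.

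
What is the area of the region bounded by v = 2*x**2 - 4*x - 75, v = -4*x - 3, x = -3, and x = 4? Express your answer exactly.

1330/3

On [-3, 4], (2*x**2 - 4*x - 75) - (-4*x - 3) = 2*x**2 - 72 is ≤ 0 throughout, so the area is a single integral of |2*x**2 - 72|.
∫[-3,4] (2*x**2 - 72) dx = -1330/3; the area of that piece is 1330/3.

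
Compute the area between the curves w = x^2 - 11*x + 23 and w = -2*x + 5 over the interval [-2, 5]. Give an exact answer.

165/2

The difference (x^2 - 11*x + 23) - (-2*x + 5) = x^2 - 9*x + 18 changes sign at x = 3 inside [-2, 5], so split the integral there.
∫[-2,3] (x^2 - 9*x + 18) dx = 475/6.
∫[3,5] (x^2 - 9*x + 18) dx = -10/3; the area of that piece is 10/3.
Total area = 475/6 + 10/3 = 165/2.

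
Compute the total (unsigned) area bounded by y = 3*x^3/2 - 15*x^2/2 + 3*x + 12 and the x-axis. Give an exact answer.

253/8

The curve meets the x-axis where 3*x^3/2 - 15*x^2/2 + 3*x + 12 = 0, i.e. 3*(x - 4)*(x - 2)*(x + 1)/2 = 0, at x = -1, 2, 4.
On [-1, 2] the curve lies above the axis; ∫[-1,2] (3*x^3/2 - 15*x^2/2 + 3*x + 12) dx = 189/8, giving area 189/8.
On [2, 4] the curve lies below the axis; ∫[2,4] (3*x^3/2 - 15*x^2/2 + 3*x + 12) dx = -8, giving area 8.
Total area = 189/8 + 8 = 253/8.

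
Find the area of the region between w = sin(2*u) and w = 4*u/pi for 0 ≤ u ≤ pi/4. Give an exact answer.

1/2 - pi/8

On [0, pi/4], (sin(2*u)) - (4*u/pi) = -4*u/pi + sin(2*u) is ≥ 0 throughout, so the area is a single integral of |-4*u/pi + sin(2*u)|.
∫[0,pi/4] (-4*u/pi + sin(2*u)) du = 1/2 - pi/8.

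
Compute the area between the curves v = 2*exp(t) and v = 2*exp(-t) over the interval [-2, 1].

The difference (2*exp(t)) - (2*exp(-t)) = 2*exp(t) - 2*exp(-t) changes sign at t = 0 inside [-2, 1], so split the integral there.
∫[-2,0] (2*exp(t) - 2*exp(-t)) dt = -2*exp(2) - 2*exp(-2) + 4; the area of that piece is -4 + 2*exp(-2) + 2*exp(2).
∫[0,1] (2*exp(t) - 2*exp(-t)) dt = -4 + 2*exp(-1) + 2*exp(1).
Total area = (-4 + 2*exp(-2) + 2*exp(2)) + (-4 + 2*exp(-1) + 2*exp(1)) = -8 + 2*exp(-2) + 2*exp(-1) + 2*exp(1) + 2*exp(2).

-8 + 2*exp(-2) + 2*exp(-1) + 2*exp(1) + 2*exp(2)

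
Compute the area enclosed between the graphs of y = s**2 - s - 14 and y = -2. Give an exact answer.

343/6

Set the curves equal: s**2 - s - 14 = -2, so s**2 - s - 12 = 0, which factors as (s - 4)*(s + 3) = 0. The curves meet at s = -3, 4.
On [-3, 4], y = -2 is on top; that piece has area ∫[-3,4] (-(s**2 - s - 12)) ds = 343/6.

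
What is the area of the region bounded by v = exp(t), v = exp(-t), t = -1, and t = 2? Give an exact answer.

-4 + exp(-2) + exp(-1) + exp(1) + exp(2)

The difference (exp(t)) - (exp(-t)) = exp(t) - exp(-t) changes sign at t = 0 inside [-1, 2], so split the integral there.
∫[-1,0] (exp(t) - exp(-t)) dt = -exp(1) - exp(-1) + 2; the area of that piece is -2 + exp(-1) + exp(1).
∫[0,2] (exp(t) - exp(-t)) dt = -2 + exp(-2) + exp(2).
Total area = (-2 + exp(-1) + exp(1)) + (-2 + exp(-2) + exp(2)) = -4 + exp(-2) + exp(-1) + exp(1) + exp(2).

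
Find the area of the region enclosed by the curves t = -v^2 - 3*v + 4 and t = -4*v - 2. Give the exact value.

125/6

Both boundary curves give t as a function of v, so integrate with respect to v. Setting them equal: -v^2 + v + 6 = 0, i.e. -(v - 3)*(v + 2) = 0, so they meet at v = -2, 3.
For v in [-2, 3], t = -v^2 - 3*v + 4 is on the right; area = ∫[-2,3] (-v^2 + v + 6) dv = 125/6.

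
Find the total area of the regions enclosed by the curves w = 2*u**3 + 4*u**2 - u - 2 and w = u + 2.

37/6

Set the curves equal: 2*u**3 + 4*u**2 - u - 2 = u + 2, so 2*u**3 + 4*u**2 - 2*u - 4 = 0, which factors as 2*(u - 1)*(u + 1)*(u + 2) = 0. The curves meet at u = -2, -1, 1.
On [-2, -1], w = 2*u**3 + 4*u**2 - u - 2 is on top; that piece has area ∫[-2,-1] (2*u**3 + 4*u**2 - 2*u - 4) du = 5/6.
On [-1, 1], w = u + 2 is on top; that piece has area ∫[-1,1] (-(2*u**3 + 4*u**2 - 2*u - 4)) du = 16/3.
Total enclosed area = 5/6 + 16/3 = 37/6.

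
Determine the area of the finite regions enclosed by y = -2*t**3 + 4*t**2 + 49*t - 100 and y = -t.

2459/3

Set the curves equal: -2*t**3 + 4*t**2 + 49*t - 100 = -t, so -2*t**3 + 4*t**2 + 50*t - 100 = 0, which factors as -2*(t - 5)*(t - 2)*(t + 5) = 0. The curves meet at t = -5, 2, 5.
On [-5, 2], y = -t is on top; that piece has area ∫[-5,2] (-(-2*t**3 + 4*t**2 + 50*t - 100)) dt = 4459/6.
On [2, 5], y = -2*t**3 + 4*t**2 + 49*t - 100 is on top; that piece has area ∫[2,5] (-2*t**3 + 4*t**2 + 50*t - 100) dt = 153/2.
Total enclosed area = 4459/6 + 153/2 = 2459/3.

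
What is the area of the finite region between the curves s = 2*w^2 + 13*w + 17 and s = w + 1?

Both boundary curves give s as a function of w, so integrate with respect to w. Setting them equal: 2*w^2 + 12*w + 16 = 0, i.e. 2*(w + 2)*(w + 4) = 0, so they meet at w = -4, -2.
For w in [-4, -2], s = 2*w^2 + 13*w + 17 is on the left; area = ∫[-4,-2] (-(2*w^2 + 12*w + 16)) dw = 8/3.

8/3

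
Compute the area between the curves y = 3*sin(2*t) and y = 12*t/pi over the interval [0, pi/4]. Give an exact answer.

On [0, pi/4], (3*sin(2*t)) - (12*t/pi) = -12*t/pi + 3*sin(2*t) is ≥ 0 throughout, so the area is a single integral of |-12*t/pi + 3*sin(2*t)|.
∫[0,pi/4] (-12*t/pi + 3*sin(2*t)) dt = 3/2 - 3*pi/8.

3/2 - 3*pi/8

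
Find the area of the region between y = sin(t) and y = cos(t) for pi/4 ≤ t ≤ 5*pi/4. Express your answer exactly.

2*sqrt(2)

On [pi/4, 5*pi/4], (sin(t)) - (cos(t)) = sin(t) - cos(t) is ≥ 0 throughout, so the area is a single integral of |sin(t) - cos(t)|.
∫[pi/4,5*pi/4] (sin(t) - cos(t)) dt = 2*sqrt(2).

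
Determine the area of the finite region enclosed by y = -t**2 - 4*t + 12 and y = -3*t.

343/6

Set the curves equal: -t**2 - 4*t + 12 = -3*t, so -t**2 - t + 12 = 0, which factors as -(t - 3)*(t + 4) = 0. The curves meet at t = -4, 3.
On [-4, 3], y = -t**2 - 4*t + 12 is on top; that piece has area ∫[-4,3] (-t**2 - t + 12) dt = 343/6.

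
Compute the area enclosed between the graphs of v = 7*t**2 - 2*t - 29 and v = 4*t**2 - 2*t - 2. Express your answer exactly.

Set the curves equal: 7*t**2 - 2*t - 29 = 4*t**2 - 2*t - 2, so 3*t**2 - 27 = 0, which factors as 3*(t - 3)*(t + 3) = 0. The curves meet at t = -3, 3.
On [-3, 3], v = 4*t**2 - 2*t - 2 is on top; that piece has area ∫[-3,3] (-(3*t**2 - 27)) dt = 108.

108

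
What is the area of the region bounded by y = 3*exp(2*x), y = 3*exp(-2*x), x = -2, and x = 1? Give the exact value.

-6 + 3*exp(-4)/2 + 3*exp(-2)/2 + 3*exp(2)/2 + 3*exp(4)/2

The difference (3*exp(2*x)) - (3*exp(-2*x)) = 3*exp(2*x) - 3*exp(-2*x) changes sign at x = 0 inside [-2, 1], so split the integral there.
∫[-2,0] (3*exp(2*x) - 3*exp(-2*x)) dx = -3*exp(4)/2 - 3*exp(-4)/2 + 3; the area of that piece is -3 + 3*exp(-4)/2 + 3*exp(4)/2.
∫[0,1] (3*exp(2*x) - 3*exp(-2*x)) dx = -3 + 3*exp(-2)/2 + 3*exp(2)/2.
Total area = (-3 + 3*exp(-4)/2 + 3*exp(4)/2) + (-3 + 3*exp(-2)/2 + 3*exp(2)/2) = -6 + 3*exp(-4)/2 + 3*exp(-2)/2 + 3*exp(2)/2 + 3*exp(4)/2.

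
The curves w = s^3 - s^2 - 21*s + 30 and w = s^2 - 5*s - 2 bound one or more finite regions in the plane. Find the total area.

Set the curves equal: s^3 - s^2 - 21*s + 30 = s^2 - 5*s - 2, so s^3 - 2*s^2 - 16*s + 32 = 0, which factors as (s - 4)*(s - 2)*(s + 4) = 0. The curves meet at s = -4, 2, 4.
On [-4, 2], w = s^3 - s^2 - 21*s + 30 is on top; that piece has area ∫[-4,2] (s^3 - 2*s^2 - 16*s + 32) ds = 180.
On [2, 4], w = s^2 - 5*s - 2 is on top; that piece has area ∫[2,4] (-(s^3 - 2*s^2 - 16*s + 32)) ds = 28/3.
Total enclosed area = 180 + 28/3 = 568/3.

568/3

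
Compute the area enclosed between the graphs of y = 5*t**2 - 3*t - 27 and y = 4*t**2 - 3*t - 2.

Set the curves equal: 5*t**2 - 3*t - 27 = 4*t**2 - 3*t - 2, so t**2 - 25 = 0, which factors as (t - 5)*(t + 5) = 0. The curves meet at t = -5, 5.
On [-5, 5], y = 4*t**2 - 3*t - 2 is on top; that piece has area ∫[-5,5] (-(t**2 - 25)) dt = 500/3.

500/3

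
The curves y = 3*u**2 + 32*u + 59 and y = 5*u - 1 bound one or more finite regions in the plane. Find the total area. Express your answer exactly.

1/2

Set the curves equal: 3*u**2 + 32*u + 59 = 5*u - 1, so 3*u**2 + 27*u + 60 = 0, which factors as 3*(u + 4)*(u + 5) = 0. The curves meet at u = -5, -4.
On [-5, -4], y = 5*u - 1 is on top; that piece has area ∫[-5,-4] (-(3*u**2 + 27*u + 60)) du = 1/2.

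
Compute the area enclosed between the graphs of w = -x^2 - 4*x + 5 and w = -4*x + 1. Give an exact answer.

Set the curves equal: -x^2 - 4*x + 5 = -4*x + 1, so -x^2 + 4 = 0, which factors as -(x - 2)*(x + 2) = 0. The curves meet at x = -2, 2.
On [-2, 2], w = -x^2 - 4*x + 5 is on top; that piece has area ∫[-2,2] (-x^2 + 4) dx = 32/3.

32/3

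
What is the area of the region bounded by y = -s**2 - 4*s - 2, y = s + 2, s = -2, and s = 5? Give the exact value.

763/6

The difference (-s**2 - 4*s - 2) - (s + 2) = -s**2 - 5*s - 4 changes sign at s = -1 inside [-2, 5], so split the integral there.
∫[-2,-1] (-s**2 - 5*s - 4) ds = 7/6.
∫[-1,5] (-s**2 - 5*s - 4) ds = -126; the area of that piece is 126.
Total area = 7/6 + 126 = 763/6.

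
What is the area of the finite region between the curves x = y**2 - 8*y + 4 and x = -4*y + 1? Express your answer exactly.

4/3

Both boundary curves give x as a function of y, so integrate with respect to y. Setting them equal: y**2 - 4*y + 3 = 0, i.e. (y - 3)*(y - 1) = 0, so they meet at y = 1, 3.
For y in [1, 3], x = y**2 - 8*y + 4 is on the left; area = ∫[1,3] (-(y**2 - 4*y + 3)) dy = 4/3.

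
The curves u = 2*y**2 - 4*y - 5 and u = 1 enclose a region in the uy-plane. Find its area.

64/3

Both boundary curves give u as a function of y, so integrate with respect to y. Setting them equal: 2*y**2 - 4*y - 6 = 0, i.e. 2*(y - 3)*(y + 1) = 0, so they meet at y = -1, 3.
For y in [-1, 3], u = 2*y**2 - 4*y - 5 is on the left; area = ∫[-1,3] (-(2*y**2 - 4*y - 6)) dy = 64/3.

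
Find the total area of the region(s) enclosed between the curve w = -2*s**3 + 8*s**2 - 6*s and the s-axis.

The curve meets the s-axis where -2*s**3 + 8*s**2 - 6*s = 0, i.e. -2*s*(s - 3)*(s - 1) = 0, at s = 0, 1, 3.
On [0, 1] the curve lies below the axis; ∫[0,1] (-2*s**3 + 8*s**2 - 6*s) ds = -5/6, giving area 5/6.
On [1, 3] the curve lies above the axis; ∫[1,3] (-2*s**3 + 8*s**2 - 6*s) ds = 16/3, giving area 16/3.
Total area = 5/6 + 16/3 = 37/6.

37/6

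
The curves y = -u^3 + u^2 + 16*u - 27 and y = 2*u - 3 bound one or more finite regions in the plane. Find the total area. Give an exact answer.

Set the curves equal: -u^3 + u^2 + 16*u - 27 = 2*u - 3, so -u^3 + u^2 + 14*u - 24 = 0, which factors as -(u - 3)*(u - 2)*(u + 4) = 0. The curves meet at u = -4, 2, 3.
On [-4, 2], y = 2*u - 3 is on top; that piece has area ∫[-4,2] (-(-u^3 + u^2 + 14*u - 24)) du = 144.
On [2, 3], y = -u^3 + u^2 + 16*u - 27 is on top; that piece has area ∫[2,3] (-u^3 + u^2 + 14*u - 24) du = 13/12.
Total enclosed area = 144 + 13/12 = 1741/12.

1741/12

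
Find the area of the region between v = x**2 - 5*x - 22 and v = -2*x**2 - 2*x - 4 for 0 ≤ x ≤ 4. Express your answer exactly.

The difference (x**2 - 5*x - 22) - (-2*x**2 - 2*x - 4) = 3*x**2 - 3*x - 18 changes sign at x = 3 inside [0, 4], so split the integral there.
∫[0,3] (3*x**2 - 3*x - 18) dx = -81/2; the area of that piece is 81/2.
∫[3,4] (3*x**2 - 3*x - 18) dx = 17/2.
Total area = 81/2 + 17/2 = 49.

49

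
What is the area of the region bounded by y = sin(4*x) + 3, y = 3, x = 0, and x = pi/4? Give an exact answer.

1/2

On [0, pi/4], (sin(4*x) + 3) - (3) = sin(4*x) is ≥ 0 throughout, so the area is a single integral of |sin(4*x)|.
∫[0,pi/4] (sin(4*x)) dx = 1/2.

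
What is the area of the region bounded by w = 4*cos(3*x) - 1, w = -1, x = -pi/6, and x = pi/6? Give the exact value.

On [-pi/6, pi/6], (4*cos(3*x) - 1) - (-1) = 4*cos(3*x) is ≥ 0 throughout, so the area is a single integral of |4*cos(3*x)|.
∫[-pi/6,pi/6] (4*cos(3*x)) dx = 8/3.

8/3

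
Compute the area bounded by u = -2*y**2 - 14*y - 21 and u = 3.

1/3

Both boundary curves give u as a function of y, so integrate with respect to y. Setting them equal: -2*y**2 - 14*y - 24 = 0, i.e. -2*(y + 3)*(y + 4) = 0, so they meet at y = -4, -3.
For y in [-4, -3], u = -2*y**2 - 14*y - 21 is on the right; area = ∫[-4,-3] (-2*y**2 - 14*y - 24) dy = 1/3.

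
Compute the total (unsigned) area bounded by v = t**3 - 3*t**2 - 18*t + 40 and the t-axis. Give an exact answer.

999/4

The curve meets the t-axis where t**3 - 3*t**2 - 18*t + 40 = 0, i.e. (t - 5)*(t - 2)*(t + 4) = 0, at t = -4, 2, 5.
On [-4, 2] the curve lies above the axis; ∫[-4,2] (t**3 - 3*t**2 - 18*t + 40) dt = 216, giving area 216.
On [2, 5] the curve lies below the axis; ∫[2,5] (t**3 - 3*t**2 - 18*t + 40) dt = -135/4, giving area 135/4.
Total area = 216 + 135/4 = 999/4.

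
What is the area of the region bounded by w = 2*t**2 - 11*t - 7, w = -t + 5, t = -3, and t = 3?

308/3

The difference (2*t**2 - 11*t - 7) - (-t + 5) = 2*t**2 - 10*t - 12 changes sign at t = -1 inside [-3, 3], so split the integral there.
∫[-3,-1] (2*t**2 - 10*t - 12) dt = 100/3.
∫[-1,3] (2*t**2 - 10*t - 12) dt = -208/3; the area of that piece is 208/3.
Total area = 100/3 + 208/3 = 308/3.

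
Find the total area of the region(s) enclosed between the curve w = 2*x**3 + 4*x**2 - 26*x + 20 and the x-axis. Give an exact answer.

1741/6

The curve meets the x-axis where 2*x**3 + 4*x**2 - 26*x + 20 = 0, i.e. 2*(x - 2)*(x - 1)*(x + 5) = 0, at x = -5, 1, 2.
On [-5, 1] the curve lies above the axis; ∫[-5,1] (2*x**3 + 4*x**2 - 26*x + 20) dx = 288, giving area 288.
On [1, 2] the curve lies below the axis; ∫[1,2] (2*x**3 + 4*x**2 - 26*x + 20) dx = -13/6, giving area 13/6.
Total area = 288 + 13/6 = 1741/6.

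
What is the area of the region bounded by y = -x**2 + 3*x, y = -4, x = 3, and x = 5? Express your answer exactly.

5

The difference (-x**2 + 3*x) - (-4) = -x**2 + 3*x + 4 changes sign at x = 4 inside [3, 5], so split the integral there.
∫[3,4] (-x**2 + 3*x + 4) dx = 13/6.
∫[4,5] (-x**2 + 3*x + 4) dx = -17/6; the area of that piece is 17/6.
Total area = 13/6 + 17/6 = 5.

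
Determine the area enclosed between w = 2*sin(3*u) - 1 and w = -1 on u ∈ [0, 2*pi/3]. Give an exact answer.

The difference (2*sin(3*u) - 1) - (-1) = 2*sin(3*u) changes sign at u = pi/3 inside [0, 2*pi/3], so split the integral there.
∫[0,pi/3] (2*sin(3*u)) du = 4/3.
∫[pi/3,2*pi/3] (2*sin(3*u)) du = -4/3; the area of that piece is 4/3.
Total area = 4/3 + 4/3 = 8/3.

8/3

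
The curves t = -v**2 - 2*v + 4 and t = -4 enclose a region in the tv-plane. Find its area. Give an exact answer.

Both boundary curves give t as a function of v, so integrate with respect to v. Setting them equal: -v**2 - 2*v + 8 = 0, i.e. -(v - 2)*(v + 4) = 0, so they meet at v = -4, 2.
For v in [-4, 2], t = -v**2 - 2*v + 4 is on the right; area = ∫[-4,2] (-v**2 - 2*v + 8) dv = 36.

36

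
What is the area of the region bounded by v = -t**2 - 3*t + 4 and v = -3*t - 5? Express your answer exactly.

Set the curves equal: -t**2 - 3*t + 4 = -3*t - 5, so -t**2 + 9 = 0, which factors as -(t - 3)*(t + 3) = 0. The curves meet at t = -3, 3.
On [-3, 3], v = -t**2 - 3*t + 4 is on top; that piece has area ∫[-3,3] (-t**2 + 9) dt = 36.

36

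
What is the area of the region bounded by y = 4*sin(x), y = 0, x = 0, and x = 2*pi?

16

The difference (4*sin(x)) - (0) = 4*sin(x) changes sign at x = pi inside [0, 2*pi], so split the integral there.
∫[0,pi] (4*sin(x)) dx = 8.
∫[pi,2*pi] (4*sin(x)) dx = -8; the area of that piece is 8.
Total area = 8 + 8 = 16.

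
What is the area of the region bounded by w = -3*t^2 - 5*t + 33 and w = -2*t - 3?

343/2

Set the curves equal: -3*t^2 - 5*t + 33 = -2*t - 3, so -3*t^2 - 3*t + 36 = 0, which factors as -3*(t - 3)*(t + 4) = 0. The curves meet at t = -4, 3.
On [-4, 3], w = -3*t^2 - 5*t + 33 is on top; that piece has area ∫[-4,3] (-3*t^2 - 3*t + 36) dt = 343/2.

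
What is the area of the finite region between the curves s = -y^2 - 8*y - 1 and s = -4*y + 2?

4/3

Both boundary curves give s as a function of y, so integrate with respect to y. Setting them equal: -y^2 - 4*y - 3 = 0, i.e. -(y + 1)*(y + 3) = 0, so they meet at y = -3, -1.
For y in [-3, -1], s = -y^2 - 8*y - 1 is on the right; area = ∫[-3,-1] (-y^2 - 4*y - 3) dy = 4/3.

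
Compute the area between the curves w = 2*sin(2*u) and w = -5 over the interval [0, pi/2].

2 + 5*pi/2

On [0, pi/2], (2*sin(2*u)) - (-5) = 2*sin(2*u) + 5 is ≥ 0 throughout, so the area is a single integral of |2*sin(2*u) + 5|.
∫[0,pi/2] (2*sin(2*u) + 5) du = 2 + 5*pi/2.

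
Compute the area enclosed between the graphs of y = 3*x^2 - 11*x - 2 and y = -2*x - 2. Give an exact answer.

27/2

Set the curves equal: 3*x^2 - 11*x - 2 = -2*x - 2, so 3*x^2 - 9*x = 0, which factors as 3*x*(x - 3) = 0. The curves meet at x = 0, 3.
On [0, 3], y = -2*x - 2 is on top; that piece has area ∫[0,3] (-(3*x^2 - 9*x)) dx = 27/2.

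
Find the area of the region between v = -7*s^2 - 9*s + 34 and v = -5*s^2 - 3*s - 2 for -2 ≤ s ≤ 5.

183

The difference (-7*s^2 - 9*s + 34) - (-5*s^2 - 3*s - 2) = -2*s^2 - 6*s + 36 changes sign at s = 3 inside [-2, 5], so split the integral there.
∫[-2,3] (-2*s^2 - 6*s + 36) ds = 425/3.
∫[3,5] (-2*s^2 - 6*s + 36) ds = -124/3; the area of that piece is 124/3.
Total area = 425/3 + 124/3 = 183.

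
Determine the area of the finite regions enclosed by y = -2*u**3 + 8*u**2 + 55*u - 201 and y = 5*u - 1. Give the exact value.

Set the curves equal: -2*u**3 + 8*u**2 + 55*u - 201 = 5*u - 1, so -2*u**3 + 8*u**2 + 50*u - 200 = 0, which factors as -2*(u - 5)*(u - 4)*(u + 5) = 0. The curves meet at u = -5, 4, 5.
On [-5, 4], y = 5*u - 1 is on top; that piece has area ∫[-5,4] (-(-2*u**3 + 8*u**2 + 50*u - 200)) du = 2673/2.
On [4, 5], y = -2*u**3 + 8*u**2 + 55*u - 201 is on top; that piece has area ∫[4,5] (-2*u**3 + 8*u**2 + 50*u - 200) du = 19/6.
Total enclosed area = 2673/2 + 19/6 = 4019/3.

4019/3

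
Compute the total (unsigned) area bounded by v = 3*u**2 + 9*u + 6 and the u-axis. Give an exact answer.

The curve meets the u-axis where 3*u**2 + 9*u + 6 = 0, i.e. 3*(u + 1)*(u + 2) = 0, at u = -2, -1.
On [-2, -1] the curve lies below the axis; ∫[-2,-1] (3*u**2 + 9*u + 6) du = -1/2, giving area 1/2.

1/2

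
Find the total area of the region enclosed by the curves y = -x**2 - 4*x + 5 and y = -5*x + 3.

9/2

Set the curves equal: -x**2 - 4*x + 5 = -5*x + 3, so -x**2 + x + 2 = 0, which factors as -(x - 2)*(x + 1) = 0. The curves meet at x = -1, 2.
On [-1, 2], y = -x**2 - 4*x + 5 is on top; that piece has area ∫[-1,2] (-x**2 + x + 2) dx = 9/2.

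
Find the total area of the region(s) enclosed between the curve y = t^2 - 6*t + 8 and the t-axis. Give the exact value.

The curve meets the t-axis where t^2 - 6*t + 8 = 0, i.e. (t - 4)*(t - 2) = 0, at t = 2, 4.
On [2, 4] the curve lies below the axis; ∫[2,4] (t^2 - 6*t + 8) dt = -4/3, giving area 4/3.

4/3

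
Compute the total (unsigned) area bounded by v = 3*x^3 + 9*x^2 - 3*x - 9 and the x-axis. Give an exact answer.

The curve meets the x-axis where 3*x^3 + 9*x^2 - 3*x - 9 = 0, i.e. 3*(x - 1)*(x + 1)*(x + 3) = 0, at x = -3, -1, 1.
On [-3, -1] the curve lies above the axis; ∫[-3,-1] (3*x^3 + 9*x^2 - 3*x - 9) dx = 12, giving area 12.
On [-1, 1] the curve lies below the axis; ∫[-1,1] (3*x^3 + 9*x^2 - 3*x - 9) dx = -12, giving area 12.
Total area = 12 + 12 = 24.

24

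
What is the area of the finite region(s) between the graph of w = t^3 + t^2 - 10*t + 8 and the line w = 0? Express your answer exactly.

The curve meets the t-axis where t^3 + t^2 - 10*t + 8 = 0, i.e. (t - 2)*(t - 1)*(t + 4) = 0, at t = -4, 1, 2.
On [-4, 1] the curve lies above the axis; ∫[-4,1] (t^3 + t^2 - 10*t + 8) dt = 875/12, giving area 875/12.
On [1, 2] the curve lies below the axis; ∫[1,2] (t^3 + t^2 - 10*t + 8) dt = -11/12, giving area 11/12.
Total area = 875/12 + 11/12 = 443/6.

443/6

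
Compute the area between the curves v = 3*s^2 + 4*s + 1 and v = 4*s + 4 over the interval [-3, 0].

22

The difference (3*s^2 + 4*s + 1) - (4*s + 4) = 3*s^2 - 3 changes sign at s = -1 inside [-3, 0], so split the integral there.
∫[-3,-1] (3*s^2 - 3) ds = 20.
∫[-1,0] (3*s^2 - 3) ds = -2; the area of that piece is 2.
Total area = 20 + 2 = 22.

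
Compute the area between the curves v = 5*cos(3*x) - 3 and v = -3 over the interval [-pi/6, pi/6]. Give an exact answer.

10/3

On [-pi/6, pi/6], (5*cos(3*x) - 3) - (-3) = 5*cos(3*x) is ≥ 0 throughout, so the area is a single integral of |5*cos(3*x)|.
∫[-pi/6,pi/6] (5*cos(3*x)) dx = 10/3.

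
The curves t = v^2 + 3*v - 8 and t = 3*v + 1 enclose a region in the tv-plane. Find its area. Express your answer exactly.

36

Both boundary curves give t as a function of v, so integrate with respect to v. Setting them equal: v^2 - 9 = 0, i.e. (v - 3)*(v + 3) = 0, so they meet at v = -3, 3.
For v in [-3, 3], t = v^2 + 3*v - 8 is on the left; area = ∫[-3,3] (-(v^2 - 9)) dv = 36.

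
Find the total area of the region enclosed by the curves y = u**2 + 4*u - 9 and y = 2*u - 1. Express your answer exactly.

Set the curves equal: u**2 + 4*u - 9 = 2*u - 1, so u**2 + 2*u - 8 = 0, which factors as (u - 2)*(u + 4) = 0. The curves meet at u = -4, 2.
On [-4, 2], y = 2*u - 1 is on top; that piece has area ∫[-4,2] (-(u**2 + 2*u - 8)) du = 36.

36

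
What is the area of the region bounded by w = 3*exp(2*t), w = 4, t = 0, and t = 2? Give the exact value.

-21/2 - 4*log(3) + 8*log(2) + 3*exp(4)/2

The difference (3*exp(2*t)) - (4) = 3*exp(2*t) - 4 changes sign at t = -log(3)/2 + log(2) inside [0, 2], so split the integral there.
∫[0,-log(3)/2 + log(2)] (3*exp(2*t) - 4) dt = log(9/16) + 1/2; the area of that piece is -1/2 + log(16/9).
∫[-log(3)/2 + log(2),2] (3*exp(2*t) - 4) dt = -10 - 2*log(3) + 4*log(2) + 3*exp(4)/2.
Total area = (-1/2 + log(16/9)) + (-10 - 2*log(3) + 4*log(2) + 3*exp(4)/2) = -21/2 - 4*log(3) + 8*log(2) + 3*exp(4)/2.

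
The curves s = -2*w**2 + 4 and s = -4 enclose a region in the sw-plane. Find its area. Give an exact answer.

64/3

Both boundary curves give s as a function of w, so integrate with respect to w. Setting them equal: -2*w**2 + 8 = 0, i.e. -2*(w - 2)*(w + 2) = 0, so they meet at w = -2, 2.
For w in [-2, 2], s = -2*w**2 + 4 is on the right; area = ∫[-2,2] (-2*w**2 + 8) dw = 64/3.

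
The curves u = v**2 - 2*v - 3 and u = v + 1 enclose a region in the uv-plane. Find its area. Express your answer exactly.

125/6

Both boundary curves give u as a function of v, so integrate with respect to v. Setting them equal: v**2 - 3*v - 4 = 0, i.e. (v - 4)*(v + 1) = 0, so they meet at v = -1, 4.
For v in [-1, 4], u = v**2 - 2*v - 3 is on the left; area = ∫[-1,4] (-(v**2 - 3*v - 4)) dv = 125/6.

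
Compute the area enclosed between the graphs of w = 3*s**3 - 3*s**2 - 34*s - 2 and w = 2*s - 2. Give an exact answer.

Set the curves equal: 3*s**3 - 3*s**2 - 34*s - 2 = 2*s - 2, so 3*s**3 - 3*s**2 - 36*s = 0, which factors as 3*s*(s - 4)*(s + 3) = 0. The curves meet at s = -3, 0, 4.
On [-3, 0], w = 3*s**3 - 3*s**2 - 34*s - 2 is on top; that piece has area ∫[-3,0] (3*s**3 - 3*s**2 - 36*s) ds = 297/4.
On [0, 4], w = 2*s - 2 is on top; that piece has area ∫[0,4] (-(3*s**3 - 3*s**2 - 36*s)) ds = 160.
Total enclosed area = 297/4 + 160 = 937/4.

937/4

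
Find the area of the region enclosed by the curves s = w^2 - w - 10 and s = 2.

343/6

Both boundary curves give s as a function of w, so integrate with respect to w. Setting them equal: w^2 - w - 12 = 0, i.e. (w - 4)*(w + 3) = 0, so they meet at w = -3, 4.
For w in [-3, 4], s = w^2 - w - 10 is on the left; area = ∫[-3,4] (-(w^2 - w - 12)) dw = 343/6.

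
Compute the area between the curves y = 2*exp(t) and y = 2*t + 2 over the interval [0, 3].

On [0, 3], (2*exp(t)) - (2*t + 2) = -2*t + 2*exp(t) - 2 is ≥ 0 throughout, so the area is a single integral of |-2*t + 2*exp(t) - 2|.
∫[0,3] (-2*t + 2*exp(t) - 2) dt = -17 + 2*exp(3).

-17 + 2*exp(3)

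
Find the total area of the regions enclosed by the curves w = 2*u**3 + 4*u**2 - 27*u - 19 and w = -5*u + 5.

Set the curves equal: 2*u**3 + 4*u**2 - 27*u - 19 = -5*u + 5, so 2*u**3 + 4*u**2 - 22*u - 24 = 0, which factors as 2*(u - 3)*(u + 1)*(u + 4) = 0. The curves meet at u = -4, -1, 3.
On [-4, -1], w = 2*u**3 + 4*u**2 - 27*u - 19 is on top; that piece has area ∫[-4,-1] (2*u**3 + 4*u**2 - 22*u - 24) du = 99/2.
On [-1, 3], w = -5*u + 5 is on top; that piece has area ∫[-1,3] (-(2*u**3 + 4*u**2 - 22*u - 24)) du = 320/3.
Total enclosed area = 99/2 + 320/3 = 937/6.

937/6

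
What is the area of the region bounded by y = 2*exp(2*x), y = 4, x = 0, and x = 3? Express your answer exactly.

-15 + 4*log(2) + exp(6)

The difference (2*exp(2*x)) - (4) = 2*exp(2*x) - 4 changes sign at x = log(2)/2 inside [0, 3], so split the integral there.
∫[0,log(2)/2] (2*exp(2*x) - 4) dx = 1 - log(4); the area of that piece is -1 + log(4).
∫[log(2)/2,3] (2*exp(2*x) - 4) dx = -14 + 2*log(2) + exp(6).
Total area = (-1 + log(4)) + (-14 + 2*log(2) + exp(6)) = -15 + 4*log(2) + exp(6).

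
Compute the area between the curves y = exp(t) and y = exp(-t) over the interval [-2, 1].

The difference (exp(t)) - (exp(-t)) = exp(t) - exp(-t) changes sign at t = 0 inside [-2, 1], so split the integral there.
∫[-2,0] (exp(t) - exp(-t)) dt = -exp(2) - exp(-2) + 2; the area of that piece is -2 + exp(-2) + exp(2).
∫[0,1] (exp(t) - exp(-t)) dt = -2 + exp(-1) + exp(1).
Total area = (-2 + exp(-2) + exp(2)) + (-2 + exp(-1) + exp(1)) = -4 + exp(-2) + exp(-1) + exp(1) + exp(2).

-4 + exp(-2) + exp(-1) + exp(1) + exp(2)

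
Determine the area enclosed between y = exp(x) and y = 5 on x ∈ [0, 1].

6 - exp(1)

On [0, 1], (exp(x)) - (5) = exp(x) - 5 is ≤ 0 throughout, so the area is a single integral of |exp(x) - 5|.
∫[0,1] (exp(x) - 5) dx = -6 + exp(1); the area of that piece is 6 - exp(1).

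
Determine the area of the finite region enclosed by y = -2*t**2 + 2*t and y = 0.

1/3

Set the curves equal: -2*t**2 + 2*t = 0, so -2*t**2 + 2*t = 0, which factors as -2*t*(t - 1) = 0. The curves meet at t = 0, 1.
On [0, 1], y = -2*t**2 + 2*t is on top; that piece has area ∫[0,1] (-2*t**2 + 2*t) dt = 1/3.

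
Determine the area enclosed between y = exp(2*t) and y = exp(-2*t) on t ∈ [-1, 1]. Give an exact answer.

-2 + exp(-2) + exp(2)

The difference (exp(2*t)) - (exp(-2*t)) = exp(2*t) - exp(-2*t) changes sign at t = 0 inside [-1, 1], so split the integral there.
∫[-1,0] (exp(2*t) - exp(-2*t)) dt = -exp(2)/2 - exp(-2)/2 + 1; the area of that piece is -1 + exp(-2)/2 + exp(2)/2.
∫[0,1] (exp(2*t) - exp(-2*t)) dt = -1 + exp(-2)/2 + exp(2)/2.
Total area = (-1 + exp(-2)/2 + exp(2)/2) + (-1 + exp(-2)/2 + exp(2)/2) = -2 + exp(-2) + exp(2).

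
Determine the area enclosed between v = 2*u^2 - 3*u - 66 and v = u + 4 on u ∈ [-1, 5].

384

On [-1, 5], (2*u^2 - 3*u - 66) - (u + 4) = 2*u^2 - 4*u - 70 is ≤ 0 throughout, so the area is a single integral of |2*u^2 - 4*u - 70|.
∫[-1,5] (2*u^2 - 4*u - 70) du = -384; the area of that piece is 384.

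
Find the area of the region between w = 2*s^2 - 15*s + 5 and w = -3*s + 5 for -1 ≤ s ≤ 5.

220/3

The difference (2*s^2 - 15*s + 5) - (-3*s + 5) = 2*s^2 - 12*s changes sign at s = 0 inside [-1, 5], so split the integral there.
∫[-1,0] (2*s^2 - 12*s) ds = 20/3.
∫[0,5] (2*s^2 - 12*s) ds = -200/3; the area of that piece is 200/3.
Total area = 20/3 + 200/3 = 220/3.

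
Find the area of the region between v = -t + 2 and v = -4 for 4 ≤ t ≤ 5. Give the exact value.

On [4, 5], (-t + 2) - (-4) = -t + 6 is ≥ 0 throughout, so the area is a single integral of |-t + 6|.
∫[4,5] (-t + 6) dt = 3/2.

3/2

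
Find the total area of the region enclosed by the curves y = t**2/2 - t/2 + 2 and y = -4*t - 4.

Set the curves equal: t**2/2 - t/2 + 2 = -4*t - 4, so t**2/2 + 7*t/2 + 6 = 0, which factors as (t + 3)*(t + 4)/2 = 0. The curves meet at t = -4, -3.
On [-4, -3], y = -4*t - 4 is on top; that piece has area ∫[-4,-3] (-(t**2/2 + 7*t/2 + 6)) dt = 1/12.

1/12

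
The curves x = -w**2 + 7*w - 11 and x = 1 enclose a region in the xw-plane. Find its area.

Both boundary curves give x as a function of w, so integrate with respect to w. Setting them equal: -w**2 + 7*w - 12 = 0, i.e. -(w - 4)*(w - 3) = 0, so they meet at w = 3, 4.
For w in [3, 4], x = -w**2 + 7*w - 11 is on the right; area = ∫[3,4] (-w**2 + 7*w - 12) dw = 1/6.

1/6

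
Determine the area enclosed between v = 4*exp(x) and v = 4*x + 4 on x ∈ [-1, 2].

On [-1, 2], (4*exp(x)) - (4*x + 4) = -4*x + 4*exp(x) - 4 is ≥ 0 throughout, so the area is a single integral of |-4*x + 4*exp(x) - 4|.
∫[-1,2] (-4*x + 4*exp(x) - 4) dx = -18 - 4*exp(-1) + 4*exp(2).

-18 - 4*exp(-1) + 4*exp(2)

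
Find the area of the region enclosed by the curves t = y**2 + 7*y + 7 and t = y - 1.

4/3

Both boundary curves give t as a function of y, so integrate with respect to y. Setting them equal: y**2 + 6*y + 8 = 0, i.e. (y + 2)*(y + 4) = 0, so they meet at y = -4, -2.
For y in [-4, -2], t = y**2 + 7*y + 7 is on the left; area = ∫[-4,-2] (-(y**2 + 6*y + 8)) dy = 4/3.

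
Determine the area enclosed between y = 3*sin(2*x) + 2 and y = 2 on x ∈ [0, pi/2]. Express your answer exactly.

3

On [0, pi/2], (3*sin(2*x) + 2) - (2) = 3*sin(2*x) is ≥ 0 throughout, so the area is a single integral of |3*sin(2*x)|.
∫[0,pi/2] (3*sin(2*x)) dx = 3.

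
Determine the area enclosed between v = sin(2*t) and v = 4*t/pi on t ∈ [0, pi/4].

1/2 - pi/8

On [0, pi/4], (sin(2*t)) - (4*t/pi) = -4*t/pi + sin(2*t) is ≥ 0 throughout, so the area is a single integral of |-4*t/pi + sin(2*t)|.
∫[0,pi/4] (-4*t/pi + sin(2*t)) dt = 1/2 - pi/8.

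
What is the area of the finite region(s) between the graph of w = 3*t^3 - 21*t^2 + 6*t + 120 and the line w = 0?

1741/4

The curve meets the t-axis where 3*t^3 - 21*t^2 + 6*t + 120 = 0, i.e. 3*(t - 5)*(t - 4)*(t + 2) = 0, at t = -2, 4, 5.
On [-2, 4] the curve lies above the axis; ∫[-2,4] (3*t^3 - 21*t^2 + 6*t + 120) dt = 432, giving area 432.
On [4, 5] the curve lies below the axis; ∫[4,5] (3*t^3 - 21*t^2 + 6*t + 120) dt = -13/4, giving area 13/4.
Total area = 432 + 13/4 = 1741/4.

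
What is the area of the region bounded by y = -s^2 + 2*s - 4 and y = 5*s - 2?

Set the curves equal: -s^2 + 2*s - 4 = 5*s - 2, so -s^2 - 3*s - 2 = 0, which factors as -(s + 1)*(s + 2) = 0. The curves meet at s = -2, -1.
On [-2, -1], y = -s^2 + 2*s - 4 is on top; that piece has area ∫[-2,-1] (-s^2 - 3*s - 2) ds = 1/6.

1/6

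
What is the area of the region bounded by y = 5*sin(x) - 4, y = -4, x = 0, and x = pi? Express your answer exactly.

10

On [0, pi], (5*sin(x) - 4) - (-4) = 5*sin(x) is ≥ 0 throughout, so the area is a single integral of |5*sin(x)|.
∫[0,pi] (5*sin(x)) dx = 10.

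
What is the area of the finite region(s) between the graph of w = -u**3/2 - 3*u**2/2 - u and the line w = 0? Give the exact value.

The curve meets the u-axis where -u**3/2 - 3*u**2/2 - u = 0, i.e. -u*(u + 1)*(u + 2)/2 = 0, at u = -2, -1, 0.
On [-2, -1] the curve lies below the axis; ∫[-2,-1] (-u**3/2 - 3*u**2/2 - u) du = -1/8, giving area 1/8.
On [-1, 0] the curve lies above the axis; ∫[-1,0] (-u**3/2 - 3*u**2/2 - u) du = 1/8, giving area 1/8.
Total area = 1/8 + 1/8 = 1/4.

1/4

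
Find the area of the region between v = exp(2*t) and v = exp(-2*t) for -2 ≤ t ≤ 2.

The difference (exp(2*t)) - (exp(-2*t)) = exp(2*t) - exp(-2*t) changes sign at t = 0 inside [-2, 2], so split the integral there.
∫[-2,0] (exp(2*t) - exp(-2*t)) dt = -exp(4)/2 - exp(-4)/2 + 1; the area of that piece is -1 + exp(-4)/2 + exp(4)/2.
∫[0,2] (exp(2*t) - exp(-2*t)) dt = -1 + exp(-4)/2 + exp(4)/2.
Total area = (-1 + exp(-4)/2 + exp(4)/2) + (-1 + exp(-4)/2 + exp(4)/2) = -2 + exp(-4) + exp(4).

-2 + exp(-4) + exp(4)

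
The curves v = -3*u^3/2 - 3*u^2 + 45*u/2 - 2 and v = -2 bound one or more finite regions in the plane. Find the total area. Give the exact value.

Set the curves equal: -3*u^3/2 - 3*u^2 + 45*u/2 - 2 = -2, so -3*u^3/2 - 3*u^2 + 45*u/2 = 0, which factors as -3*u*(u - 3)*(u + 5)/2 = 0. The curves meet at u = -5, 0, 3.
On [-5, 0], v = -2 is on top; that piece has area ∫[-5,0] (-(-3*u^3/2 - 3*u^2 + 45*u/2)) du = 1375/8.
On [0, 3], v = -3*u^3/2 - 3*u^2 + 45*u/2 - 2 is on top; that piece has area ∫[0,3] (-3*u^3/2 - 3*u^2 + 45*u/2) du = 351/8.
Total enclosed area = 1375/8 + 351/8 = 863/4.

863/4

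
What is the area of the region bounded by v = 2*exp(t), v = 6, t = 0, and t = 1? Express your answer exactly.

On [0, 1], (2*exp(t)) - (6) = 2*exp(t) - 6 is ≤ 0 throughout, so the area is a single integral of |2*exp(t) - 6|.
∫[0,1] (2*exp(t) - 6) dt = -8 + 2*exp(1); the area of that piece is 8 - 2*exp(1).

8 - 2*exp(1)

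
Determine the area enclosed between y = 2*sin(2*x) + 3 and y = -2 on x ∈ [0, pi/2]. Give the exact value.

2 + 5*pi/2

On [0, pi/2], (2*sin(2*x) + 3) - (-2) = 2*sin(2*x) + 5 is ≥ 0 throughout, so the area is a single integral of |2*sin(2*x) + 5|.
∫[0,pi/2] (2*sin(2*x) + 5) dx = 2 + 5*pi/2.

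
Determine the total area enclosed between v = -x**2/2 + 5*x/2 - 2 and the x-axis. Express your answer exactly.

The curve meets the x-axis where -x**2/2 + 5*x/2 - 2 = 0, i.e. -(x - 4)*(x - 1)/2 = 0, at x = 1, 4.
On [1, 4] the curve lies above the axis; ∫[1,4] (-x**2/2 + 5*x/2 - 2) dx = 9/4, giving area 9/4.

9/4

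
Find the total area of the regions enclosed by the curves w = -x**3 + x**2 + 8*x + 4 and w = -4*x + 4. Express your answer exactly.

Set the curves equal: -x**3 + x**2 + 8*x + 4 = -4*x + 4, so -x**3 + x**2 + 12*x = 0, which factors as -x*(x - 4)*(x + 3) = 0. The curves meet at x = -3, 0, 4.
On [-3, 0], w = -4*x + 4 is on top; that piece has area ∫[-3,0] (-(-x**3 + x**2 + 12*x)) dx = 99/4.
On [0, 4], w = -x**3 + x**2 + 8*x + 4 is on top; that piece has area ∫[0,4] (-x**3 + x**2 + 12*x) dx = 160/3.
Total enclosed area = 99/4 + 160/3 = 937/12.

937/12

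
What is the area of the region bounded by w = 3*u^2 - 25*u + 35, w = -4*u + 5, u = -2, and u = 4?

The difference (3*u^2 - 25*u + 35) - (-4*u + 5) = 3*u^2 - 21*u + 30 changes sign at u = 2 inside [-2, 4], so split the integral there.
∫[-2,2] (3*u^2 - 21*u + 30) du = 136.
∫[2,4] (3*u^2 - 21*u + 30) du = -10; the area of that piece is 10.
Total area = 136 + 10 = 146.

146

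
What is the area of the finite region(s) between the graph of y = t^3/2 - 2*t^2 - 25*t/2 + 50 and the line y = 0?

4019/12

The curve meets the t-axis where t^3/2 - 2*t^2 - 25*t/2 + 50 = 0, i.e. (t - 5)*(t - 4)*(t + 5)/2 = 0, at t = -5, 4, 5.
On [-5, 4] the curve lies above the axis; ∫[-5,4] (t^3/2 - 2*t^2 - 25*t/2 + 50) dt = 2673/8, giving area 2673/8.
On [4, 5] the curve lies below the axis; ∫[4,5] (t^3/2 - 2*t^2 - 25*t/2 + 50) dt = -19/24, giving area 19/24.
Total area = 2673/8 + 19/24 = 4019/12.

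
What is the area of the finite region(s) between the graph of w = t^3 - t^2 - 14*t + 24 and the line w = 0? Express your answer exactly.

1741/12

The curve meets the t-axis where t^3 - t^2 - 14*t + 24 = 0, i.e. (t - 3)*(t - 2)*(t + 4) = 0, at t = -4, 2, 3.
On [-4, 2] the curve lies above the axis; ∫[-4,2] (t^3 - t^2 - 14*t + 24) dt = 144, giving area 144.
On [2, 3] the curve lies below the axis; ∫[2,3] (t^3 - t^2 - 14*t + 24) dt = -13/12, giving area 13/12.
Total area = 144 + 13/12 = 1741/12.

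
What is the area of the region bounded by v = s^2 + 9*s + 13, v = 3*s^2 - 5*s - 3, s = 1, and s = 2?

97/3

On [1, 2], (s^2 + 9*s + 13) - (3*s^2 - 5*s - 3) = -2*s^2 + 14*s + 16 is ≥ 0 throughout, so the area is a single integral of |-2*s^2 + 14*s + 16|.
∫[1,2] (-2*s^2 + 14*s + 16) ds = 97/3.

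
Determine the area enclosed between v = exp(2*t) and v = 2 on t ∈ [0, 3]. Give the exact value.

-15/2 + 2*log(2) + exp(6)/2

The difference (exp(2*t)) - (2) = exp(2*t) - 2 changes sign at t = log(2)/2 inside [0, 3], so split the integral there.
∫[0,log(2)/2] (exp(2*t) - 2) dt = 1/2 - log(2); the area of that piece is -1/2 + log(2).
∫[log(2)/2,3] (exp(2*t) - 2) dt = -7 + log(2) + exp(6)/2.
Total area = (-1/2 + log(2)) + (-7 + log(2) + exp(6)/2) = -15/2 + 2*log(2) + exp(6)/2.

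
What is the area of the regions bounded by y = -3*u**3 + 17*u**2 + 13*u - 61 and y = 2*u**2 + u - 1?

937/4

Set the curves equal: -3*u**3 + 17*u**2 + 13*u - 61 = 2*u**2 + u - 1, so -3*u**3 + 15*u**2 + 12*u - 60 = 0, which factors as -3*(u - 5)*(u - 2)*(u + 2) = 0. The curves meet at u = -2, 2, 5.
On [-2, 2], y = 2*u**2 + u - 1 is on top; that piece has area ∫[-2,2] (-(-3*u**3 + 15*u**2 + 12*u - 60)) du = 160.
On [2, 5], y = -3*u**3 + 17*u**2 + 13*u - 61 is on top; that piece has area ∫[2,5] (-3*u**3 + 15*u**2 + 12*u - 60) du = 297/4.
Total enclosed area = 160 + 297/4 = 937/4.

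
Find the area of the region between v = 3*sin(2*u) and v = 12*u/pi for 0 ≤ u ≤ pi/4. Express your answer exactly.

On [0, pi/4], (3*sin(2*u)) - (12*u/pi) = -12*u/pi + 3*sin(2*u) is ≥ 0 throughout, so the area is a single integral of |-12*u/pi + 3*sin(2*u)|.
∫[0,pi/4] (-12*u/pi + 3*sin(2*u)) du = 3/2 - 3*pi/8.

3/2 - 3*pi/8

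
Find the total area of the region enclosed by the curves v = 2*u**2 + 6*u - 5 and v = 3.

125/3

Set the curves equal: 2*u**2 + 6*u - 5 = 3, so 2*u**2 + 6*u - 8 = 0, which factors as 2*(u - 1)*(u + 4) = 0. The curves meet at u = -4, 1.
On [-4, 1], v = 3 is on top; that piece has area ∫[-4,1] (-(2*u**2 + 6*u - 8)) du = 125/3.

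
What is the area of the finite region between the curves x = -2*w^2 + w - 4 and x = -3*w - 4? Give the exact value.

Both boundary curves give x as a function of w, so integrate with respect to w. Setting them equal: -2*w^2 + 4*w = 0, i.e. -2*w*(w - 2) = 0, so they meet at w = 0, 2.
For w in [0, 2], x = -2*w^2 + w - 4 is on the right; area = ∫[0,2] (-2*w^2 + 4*w) dw = 8/3.

8/3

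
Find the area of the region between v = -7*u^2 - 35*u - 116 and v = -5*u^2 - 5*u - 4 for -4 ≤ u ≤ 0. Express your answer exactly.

752/3

On [-4, 0], (-7*u^2 - 35*u - 116) - (-5*u^2 - 5*u - 4) = -2*u^2 - 30*u - 112 is ≤ 0 throughout, so the area is a single integral of |-2*u^2 - 30*u - 112|.
∫[-4,0] (-2*u^2 - 30*u - 112) du = -752/3; the area of that piece is 752/3.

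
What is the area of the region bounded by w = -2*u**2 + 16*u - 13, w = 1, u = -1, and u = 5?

The difference (-2*u**2 + 16*u - 13) - (1) = -2*u**2 + 16*u - 14 changes sign at u = 1 inside [-1, 5], so split the integral there.
∫[-1,1] (-2*u**2 + 16*u - 14) du = -88/3; the area of that piece is 88/3.
∫[1,5] (-2*u**2 + 16*u - 14) du = 160/3.
Total area = 88/3 + 160/3 = 248/3.

248/3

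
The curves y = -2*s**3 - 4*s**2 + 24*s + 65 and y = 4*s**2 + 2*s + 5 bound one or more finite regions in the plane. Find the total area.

Set the curves equal: -2*s**3 - 4*s**2 + 24*s + 65 = 4*s**2 + 2*s + 5, so -2*s**3 - 8*s**2 + 22*s + 60 = 0, which factors as -2*(s - 3)*(s + 2)*(s + 5) = 0. The curves meet at s = -5, -2, 3.
On [-5, -2], y = 4*s**2 + 2*s + 5 is on top; that piece has area ∫[-5,-2] (-(-2*s**3 - 8*s**2 + 22*s + 60)) ds = 117/2.
On [-2, 3], y = -2*s**3 - 4*s**2 + 24*s + 65 is on top; that piece has area ∫[-2,3] (-2*s**3 - 8*s**2 + 22*s + 60) ds = 1375/6.
Total enclosed area = 117/2 + 1375/6 = 863/3.

863/3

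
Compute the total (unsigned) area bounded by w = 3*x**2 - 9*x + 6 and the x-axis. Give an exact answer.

The curve meets the x-axis where 3*x**2 - 9*x + 6 = 0, i.e. 3*(x - 2)*(x - 1) = 0, at x = 1, 2.
On [1, 2] the curve lies below the axis; ∫[1,2] (3*x**2 - 9*x + 6) dx = -1/2, giving area 1/2.

1/2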